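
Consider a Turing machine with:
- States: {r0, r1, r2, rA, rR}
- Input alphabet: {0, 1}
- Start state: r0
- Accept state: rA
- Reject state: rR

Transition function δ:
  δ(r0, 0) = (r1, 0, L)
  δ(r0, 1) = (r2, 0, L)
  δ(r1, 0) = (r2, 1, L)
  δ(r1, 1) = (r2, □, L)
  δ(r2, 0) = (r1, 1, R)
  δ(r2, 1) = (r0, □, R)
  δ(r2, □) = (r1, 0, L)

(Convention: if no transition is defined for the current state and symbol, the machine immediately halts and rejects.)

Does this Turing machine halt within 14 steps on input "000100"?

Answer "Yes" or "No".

Execution trace:
Initial: [r0]000100
Step 1: δ(r0, 0) = (r1, 0, L) → [r1]□000100

No transition is defined for δ(r1, □). By convention the machine halts and rejects.
The machine halted after 1 step (within the 14-step bound).

Answer: Yes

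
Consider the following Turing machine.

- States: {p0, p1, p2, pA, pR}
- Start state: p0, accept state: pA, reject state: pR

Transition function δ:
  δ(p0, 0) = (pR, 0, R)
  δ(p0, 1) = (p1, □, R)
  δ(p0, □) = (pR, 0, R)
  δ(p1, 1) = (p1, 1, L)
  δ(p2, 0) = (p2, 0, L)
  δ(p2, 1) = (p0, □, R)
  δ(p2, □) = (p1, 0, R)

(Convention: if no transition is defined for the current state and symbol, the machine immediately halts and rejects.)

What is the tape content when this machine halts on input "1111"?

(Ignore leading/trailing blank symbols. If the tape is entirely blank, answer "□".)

Execution trace:
Initial: [p0]1111
Step 1: δ(p0, 1) = (p1, □, R) → □[p1]111
Step 2: δ(p1, 1) = (p1, 1, L) → [p1]□111

No transition is defined for δ(p1, □). By convention the machine halts and rejects.

Final tape (ignoring leading/trailing blanks): 111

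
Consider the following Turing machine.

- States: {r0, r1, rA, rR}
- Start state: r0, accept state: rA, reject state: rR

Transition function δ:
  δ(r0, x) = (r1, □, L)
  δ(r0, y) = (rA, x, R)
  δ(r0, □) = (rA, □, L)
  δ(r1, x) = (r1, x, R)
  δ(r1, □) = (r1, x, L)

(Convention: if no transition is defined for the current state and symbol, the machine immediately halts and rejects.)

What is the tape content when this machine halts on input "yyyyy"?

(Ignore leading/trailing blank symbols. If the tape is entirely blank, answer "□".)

Execution trace:
Initial: [r0]yyyyy
Step 1: δ(r0, y) = (rA, x, R) → x[rA]yyyy

The machine reaches the accept state rA and halts.

Final tape (ignoring leading/trailing blanks): xyyyy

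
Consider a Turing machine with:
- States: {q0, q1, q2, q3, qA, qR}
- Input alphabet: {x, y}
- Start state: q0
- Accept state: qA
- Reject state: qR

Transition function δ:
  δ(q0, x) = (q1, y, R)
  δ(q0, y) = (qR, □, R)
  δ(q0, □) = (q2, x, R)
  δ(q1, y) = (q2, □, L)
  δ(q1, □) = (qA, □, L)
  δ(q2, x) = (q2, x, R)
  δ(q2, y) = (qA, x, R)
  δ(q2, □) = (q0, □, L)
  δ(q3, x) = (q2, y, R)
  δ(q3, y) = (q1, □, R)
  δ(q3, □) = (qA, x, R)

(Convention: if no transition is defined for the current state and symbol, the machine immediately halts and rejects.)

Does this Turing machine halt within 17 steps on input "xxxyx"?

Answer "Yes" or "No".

Execution trace:
Initial: [q0]xxxyx
Step 1: δ(q0, x) = (q1, y, R) → y[q1]xxyx

No transition is defined for δ(q1, x). By convention the machine halts and rejects.
The machine halted after 1 step (within the 17-step bound).

Answer: Yes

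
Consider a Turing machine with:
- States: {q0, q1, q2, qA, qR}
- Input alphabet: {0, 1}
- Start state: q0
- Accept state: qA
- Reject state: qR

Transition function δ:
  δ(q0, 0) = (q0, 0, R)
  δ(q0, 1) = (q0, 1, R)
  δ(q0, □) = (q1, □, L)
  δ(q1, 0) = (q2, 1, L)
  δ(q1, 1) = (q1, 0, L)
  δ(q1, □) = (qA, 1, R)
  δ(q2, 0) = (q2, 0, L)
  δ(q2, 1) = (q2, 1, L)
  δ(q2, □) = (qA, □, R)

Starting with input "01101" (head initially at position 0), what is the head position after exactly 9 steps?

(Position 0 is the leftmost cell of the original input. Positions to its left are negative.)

Execution trace (head position shown):
Step 0: [q0]01101  (head at position 0)
Step 1: move right → 0[q0]1101  (head at position 1)
Step 2: move right → 01[q0]101  (head at position 2)
Step 3: move right → 011[q0]01  (head at position 3)
Step 4: move right → 0110[q0]1  (head at position 4)
Step 5: move right → 01101[q0]□  (head at position 5)
Step 6: move left → 0110[q1]1□  (head at position 4)
Step 7: move left → 011[q1]00□  (head at position 3)
Step 8: move left → 01[q2]110□  (head at position 2)
Step 9: move left → 0[q2]1110□  (head at position 1)

After 9 steps, the head is at position 1.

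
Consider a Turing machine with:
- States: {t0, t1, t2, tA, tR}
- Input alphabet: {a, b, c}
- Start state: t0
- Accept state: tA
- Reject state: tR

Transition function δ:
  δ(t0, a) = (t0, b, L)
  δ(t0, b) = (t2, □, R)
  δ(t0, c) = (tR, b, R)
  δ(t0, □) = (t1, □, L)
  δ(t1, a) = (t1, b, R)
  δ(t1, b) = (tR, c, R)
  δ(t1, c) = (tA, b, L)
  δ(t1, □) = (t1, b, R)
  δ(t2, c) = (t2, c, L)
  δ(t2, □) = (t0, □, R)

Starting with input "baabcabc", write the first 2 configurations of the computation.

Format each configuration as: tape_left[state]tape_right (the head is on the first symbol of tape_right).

Transitions applied:
Step 1: δ(t0, b) = (t2, □, R)

The first 2 configurations are:
[t0]baabcabc ⊢ □[t2]aabcabc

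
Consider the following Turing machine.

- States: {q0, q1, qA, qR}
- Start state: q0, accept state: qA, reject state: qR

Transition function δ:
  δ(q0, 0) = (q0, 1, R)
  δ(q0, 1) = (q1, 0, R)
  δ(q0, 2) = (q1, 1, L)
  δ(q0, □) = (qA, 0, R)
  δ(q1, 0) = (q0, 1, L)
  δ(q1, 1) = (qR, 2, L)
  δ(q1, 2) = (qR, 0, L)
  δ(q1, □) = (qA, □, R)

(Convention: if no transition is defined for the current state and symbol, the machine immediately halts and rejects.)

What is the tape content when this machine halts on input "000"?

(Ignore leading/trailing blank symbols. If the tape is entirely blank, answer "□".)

Execution trace:
Initial: [q0]000
Step 1: δ(q0, 0) = (q0, 1, R) → 1[q0]00
Step 2: δ(q0, 0) = (q0, 1, R) → 11[q0]0
Step 3: δ(q0, 0) = (q0, 1, R) → 111[q0]□
Step 4: δ(q0, □) = (qA, 0, R) → 1110[qA]□

The machine reaches the accept state qA and halts.

Final tape (ignoring leading/trailing blanks): 1110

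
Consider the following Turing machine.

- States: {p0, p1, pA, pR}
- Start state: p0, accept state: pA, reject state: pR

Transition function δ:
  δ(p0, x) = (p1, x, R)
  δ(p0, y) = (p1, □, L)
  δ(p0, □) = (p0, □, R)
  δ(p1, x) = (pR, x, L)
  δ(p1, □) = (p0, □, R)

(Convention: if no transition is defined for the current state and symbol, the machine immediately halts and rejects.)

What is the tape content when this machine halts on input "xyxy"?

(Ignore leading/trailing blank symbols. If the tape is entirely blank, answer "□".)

Execution trace:
Initial: [p0]xyxy
Step 1: δ(p0, x) = (p1, x, R) → x[p1]yxy

No transition is defined for δ(p1, y). By convention the machine halts and rejects.

Final tape (ignoring leading/trailing blanks): xyxy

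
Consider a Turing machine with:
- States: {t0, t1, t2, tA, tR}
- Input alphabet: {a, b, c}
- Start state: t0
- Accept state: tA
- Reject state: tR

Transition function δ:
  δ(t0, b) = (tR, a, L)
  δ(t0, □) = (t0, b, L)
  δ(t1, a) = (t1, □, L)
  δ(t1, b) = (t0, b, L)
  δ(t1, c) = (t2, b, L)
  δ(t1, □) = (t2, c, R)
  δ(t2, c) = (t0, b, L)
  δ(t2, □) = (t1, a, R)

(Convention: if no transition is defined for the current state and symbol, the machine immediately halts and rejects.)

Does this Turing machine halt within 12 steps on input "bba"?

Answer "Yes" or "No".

Execution trace:
Initial: [t0]bba
Step 1: δ(t0, b) = (tR, a, L) → [tR]□aba

The machine reaches the reject state tR and halts.
The machine halted after 1 step (within the 12-step bound).

Answer: Yes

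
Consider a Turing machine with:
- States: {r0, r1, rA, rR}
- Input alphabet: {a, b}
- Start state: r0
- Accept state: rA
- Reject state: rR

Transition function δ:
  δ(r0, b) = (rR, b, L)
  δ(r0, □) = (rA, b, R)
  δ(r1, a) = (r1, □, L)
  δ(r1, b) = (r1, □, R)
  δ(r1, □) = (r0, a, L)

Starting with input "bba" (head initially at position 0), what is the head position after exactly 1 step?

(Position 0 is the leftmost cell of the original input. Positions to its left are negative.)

Execution trace (head position shown):
Step 0: [r0]bba  (head at position 0)
Step 1: move left → [rR]□bba  (head at position -1)

After 1 step, the head is at position -1.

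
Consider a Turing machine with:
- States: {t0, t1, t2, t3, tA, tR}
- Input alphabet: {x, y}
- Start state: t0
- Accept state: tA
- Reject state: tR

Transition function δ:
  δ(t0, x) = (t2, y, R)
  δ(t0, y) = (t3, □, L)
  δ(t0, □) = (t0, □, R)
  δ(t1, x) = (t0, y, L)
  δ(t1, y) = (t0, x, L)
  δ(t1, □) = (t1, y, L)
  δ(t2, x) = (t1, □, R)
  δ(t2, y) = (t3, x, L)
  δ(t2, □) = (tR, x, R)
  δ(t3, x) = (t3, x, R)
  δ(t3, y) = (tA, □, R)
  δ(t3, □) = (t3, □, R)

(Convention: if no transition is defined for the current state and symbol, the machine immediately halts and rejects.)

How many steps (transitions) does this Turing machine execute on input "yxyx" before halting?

Execution trace:
Initial: [t0]yxyx
Step 1: δ(t0, y) = (t3, □, L) → [t3]□□xyx
Step 2: δ(t3, □) = (t3, □, R) → □[t3]□xyx
Step 3: δ(t3, □) = (t3, □, R) → □□[t3]xyx
Step 4: δ(t3, x) = (t3, x, R) → □□x[t3]yx
Step 5: δ(t3, y) = (tA, □, R) → □□x□[tA]x

The machine reaches the accept state tA and halts.

The machine executed 5 steps before halting.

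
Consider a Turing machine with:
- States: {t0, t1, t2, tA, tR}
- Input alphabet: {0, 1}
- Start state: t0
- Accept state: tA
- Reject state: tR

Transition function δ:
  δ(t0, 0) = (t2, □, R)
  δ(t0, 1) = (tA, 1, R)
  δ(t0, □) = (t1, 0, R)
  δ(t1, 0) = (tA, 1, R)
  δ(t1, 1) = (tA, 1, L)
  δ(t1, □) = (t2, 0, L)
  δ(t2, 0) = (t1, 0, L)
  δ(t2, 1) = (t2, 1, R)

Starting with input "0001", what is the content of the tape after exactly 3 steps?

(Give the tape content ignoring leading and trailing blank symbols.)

Execution trace:
Initial: [t0]0001
Step 1: δ(t0, 0) = (t2, □, R) → □[t2]001
Step 2: δ(t2, 0) = (t1, 0, L) → [t1]□001
Step 3: δ(t1, □) = (t2, 0, L) → [t2]□0001

No transition is defined for δ(t2, □). By convention the machine halts and rejects.

After 3 steps, the tape (ignoring leading/trailing blanks) is: 0001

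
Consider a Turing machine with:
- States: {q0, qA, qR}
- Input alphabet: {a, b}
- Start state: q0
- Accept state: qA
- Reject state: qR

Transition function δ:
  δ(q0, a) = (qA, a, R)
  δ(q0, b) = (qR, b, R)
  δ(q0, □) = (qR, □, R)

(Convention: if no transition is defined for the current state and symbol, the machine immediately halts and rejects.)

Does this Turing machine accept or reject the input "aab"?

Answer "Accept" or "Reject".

Execution trace:
Initial: [q0]aab
Step 1: δ(q0, a) = (qA, a, R) → a[qA]ab

The machine reaches the accept state qA and halts.

Answer: Accept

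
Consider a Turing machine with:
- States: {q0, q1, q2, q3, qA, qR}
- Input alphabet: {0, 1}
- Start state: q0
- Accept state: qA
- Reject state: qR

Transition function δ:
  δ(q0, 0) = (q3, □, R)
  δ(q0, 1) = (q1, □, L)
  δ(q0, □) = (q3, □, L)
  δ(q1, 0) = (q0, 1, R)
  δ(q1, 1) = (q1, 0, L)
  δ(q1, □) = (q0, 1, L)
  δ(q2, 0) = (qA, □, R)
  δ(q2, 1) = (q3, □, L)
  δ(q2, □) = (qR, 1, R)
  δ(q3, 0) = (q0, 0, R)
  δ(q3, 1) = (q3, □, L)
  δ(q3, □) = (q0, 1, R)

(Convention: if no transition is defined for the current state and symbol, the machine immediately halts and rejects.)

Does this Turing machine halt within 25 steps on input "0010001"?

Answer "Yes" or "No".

Execution trace:
Initial: [q0]0010001
Step 1: δ(q0, 0) = (q3, □, R) → □[q3]010001
Step 2: δ(q3, 0) = (q0, 0, R) → □0[q0]10001
Step 3: δ(q0, 1) = (q1, □, L) → □[q1]0□0001
Step 4: δ(q1, 0) = (q0, 1, R) → □1[q0]□0001
Step 5: δ(q0, □) = (q3, □, L) → □[q3]1□0001
Step 6: δ(q3, 1) = (q3, □, L) → [q3]□□□0001
Step 7: δ(q3, □) = (q0, 1, R) → 1[q0]□□0001
Step 8: δ(q0, □) = (q3, □, L) → [q3]1□□0001
Step 9: δ(q3, 1) = (q3, □, L) → [q3]□□□□0001
Step 10: δ(q3, □) = (q0, 1, R) → 1[q0]□□□0001
Step 11: δ(q0, □) = (q3, □, L) → [q3]1□□□0001
Step 12: δ(q3, 1) = (q3, □, L) → [q3]□□□□□0001
Step 13: δ(q3, □) = (q0, 1, R) → 1[q0]□□□□0001
Step 14: δ(q0, □) = (q3, □, L) → [q3]1□□□□0001
Step 15: δ(q3, 1) = (q3, □, L) → [q3]□□□□□□0001
Step 16: δ(q3, □) = (q0, 1, R) → 1[q0]□□□□□0001
Step 17: δ(q0, □) = (q3, □, L) → [q3]1□□□□□0001
Step 18: δ(q3, 1) = (q3, □, L) → [q3]□□□□□□□0001
Step 19: δ(q3, □) = (q0, 1, R) → 1[q0]□□□□□□0001
Step 20: δ(q0, □) = (q3, □, L) → [q3]1□□□□□□0001
Step 21: δ(q3, 1) = (q3, □, L) → [q3]□□□□□□□□0001
Step 22: δ(q3, □) = (q0, 1, R) → 1[q0]□□□□□□□0001
Step 23: δ(q0, □) = (q3, □, L) → [q3]1□□□□□□□0001
Step 24: δ(q3, 1) = (q3, □, L) → [q3]□□□□□□□□□0001
Step 25: δ(q3, □) = (q0, 1, R) → 1[q0]□□□□□□□□0001

The machine has not reached a halting state after 25 steps.
The machine did not halt within the 25-step bound.

Answer: No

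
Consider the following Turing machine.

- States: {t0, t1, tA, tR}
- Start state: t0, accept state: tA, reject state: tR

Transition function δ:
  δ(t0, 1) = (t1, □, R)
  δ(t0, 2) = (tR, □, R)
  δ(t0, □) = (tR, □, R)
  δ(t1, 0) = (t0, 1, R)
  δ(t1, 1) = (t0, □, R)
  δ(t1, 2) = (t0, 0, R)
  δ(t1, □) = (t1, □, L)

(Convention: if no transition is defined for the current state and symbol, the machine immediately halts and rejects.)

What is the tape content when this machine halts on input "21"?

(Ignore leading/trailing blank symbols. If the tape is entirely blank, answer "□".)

Execution trace:
Initial: [t0]21
Step 1: δ(t0, 2) = (tR, □, R) → □[tR]1

The machine reaches the reject state tR and halts.

Final tape (ignoring leading/trailing blanks): 1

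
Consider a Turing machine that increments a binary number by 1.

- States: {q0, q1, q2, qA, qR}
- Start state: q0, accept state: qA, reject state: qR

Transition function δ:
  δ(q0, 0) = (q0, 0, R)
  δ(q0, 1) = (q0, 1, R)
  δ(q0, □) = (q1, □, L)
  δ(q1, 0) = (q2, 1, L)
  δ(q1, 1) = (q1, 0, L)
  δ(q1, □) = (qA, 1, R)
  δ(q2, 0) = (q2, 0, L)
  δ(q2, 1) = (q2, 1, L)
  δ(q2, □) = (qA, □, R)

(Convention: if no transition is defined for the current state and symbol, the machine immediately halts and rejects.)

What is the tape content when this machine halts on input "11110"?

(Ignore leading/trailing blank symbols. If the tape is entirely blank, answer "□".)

Execution trace:
Initial: [q0]11110
Step 1: δ(q0, 1) = (q0, 1, R) → 1[q0]1110
Step 2: δ(q0, 1) = (q0, 1, R) → 11[q0]110
Step 3: δ(q0, 1) = (q0, 1, R) → 111[q0]10
Step 4: δ(q0, 1) = (q0, 1, R) → 1111[q0]0
Step 5: δ(q0, 0) = (q0, 0, R) → 11110[q0]□
Step 6: δ(q0, □) = (q1, □, L) → 1111[q1]0□
Step 7: δ(q1, 0) = (q2, 1, L) → 111[q2]11□
Step 8: δ(q2, 1) = (q2, 1, L) → 11[q2]111□
Step 9: δ(q2, 1) = (q2, 1, L) → 1[q2]1111□
Step 10: δ(q2, 1) = (q2, 1, L) → [q2]11111□
Step 11: δ(q2, 1) = (q2, 1, L) → [q2]□11111□
Step 12: δ(q2, □) = (qA, □, R) → □[qA]11111□

The machine reaches the accept state qA and halts.

Final tape (ignoring leading/trailing blanks): 11111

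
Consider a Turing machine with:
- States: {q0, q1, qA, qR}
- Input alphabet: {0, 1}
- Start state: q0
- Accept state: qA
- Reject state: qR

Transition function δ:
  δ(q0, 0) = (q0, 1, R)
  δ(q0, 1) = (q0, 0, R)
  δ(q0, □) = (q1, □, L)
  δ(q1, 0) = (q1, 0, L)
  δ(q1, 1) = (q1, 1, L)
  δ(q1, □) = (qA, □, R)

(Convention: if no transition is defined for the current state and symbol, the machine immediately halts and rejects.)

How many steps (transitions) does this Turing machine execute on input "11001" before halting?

Execution trace:
Initial: [q0]11001
Step 1: δ(q0, 1) = (q0, 0, R) → 0[q0]1001
Step 2: δ(q0, 1) = (q0, 0, R) → 00[q0]001
Step 3: δ(q0, 0) = (q0, 1, R) → 001[q0]01
Step 4: δ(q0, 0) = (q0, 1, R) → 0011[q0]1
Step 5: δ(q0, 1) = (q0, 0, R) → 00110[q0]□
Step 6: δ(q0, □) = (q1, □, L) → 0011[q1]0□
Step 7: δ(q1, 0) = (q1, 0, L) → 001[q1]10□
Step 8: δ(q1, 1) = (q1, 1, L) → 00[q1]110□
Step 9: δ(q1, 1) = (q1, 1, L) → 0[q1]0110□
Step 10: δ(q1, 0) = (q1, 0, L) → [q1]00110□
Step 11: δ(q1, 0) = (q1, 0, L) → [q1]□00110□
Step 12: δ(q1, □) = (qA, □, R) → □[qA]00110□

The machine reaches the accept state qA and halts.

The machine executed 12 steps before halting.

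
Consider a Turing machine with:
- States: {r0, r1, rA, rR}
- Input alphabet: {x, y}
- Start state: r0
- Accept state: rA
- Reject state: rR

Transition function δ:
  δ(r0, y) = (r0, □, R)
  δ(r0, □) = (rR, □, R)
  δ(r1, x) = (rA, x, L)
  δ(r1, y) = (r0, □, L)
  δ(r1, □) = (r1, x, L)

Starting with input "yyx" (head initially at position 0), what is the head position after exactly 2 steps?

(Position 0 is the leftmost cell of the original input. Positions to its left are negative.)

Execution trace (head position shown):
Step 0: [r0]yyx  (head at position 0)
Step 1: move right → □[r0]yx  (head at position 1)
Step 2: move right → □□[r0]x  (head at position 2)

After 2 steps, the head is at position 2.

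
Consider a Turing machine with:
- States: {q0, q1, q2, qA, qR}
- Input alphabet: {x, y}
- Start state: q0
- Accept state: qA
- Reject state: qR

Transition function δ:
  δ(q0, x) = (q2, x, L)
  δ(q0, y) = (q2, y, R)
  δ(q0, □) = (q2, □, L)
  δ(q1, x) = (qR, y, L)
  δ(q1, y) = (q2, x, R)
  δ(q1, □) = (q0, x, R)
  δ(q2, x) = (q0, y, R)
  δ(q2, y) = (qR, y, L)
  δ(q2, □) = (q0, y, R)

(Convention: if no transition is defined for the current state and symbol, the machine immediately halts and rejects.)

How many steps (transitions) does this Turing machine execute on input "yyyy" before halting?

Execution trace:
Initial: [q0]yyyy
Step 1: δ(q0, y) = (q2, y, R) → y[q2]yyy
Step 2: δ(q2, y) = (qR, y, L) → [qR]yyyy

The machine reaches the reject state qR and halts.

The machine executed 2 steps before halting.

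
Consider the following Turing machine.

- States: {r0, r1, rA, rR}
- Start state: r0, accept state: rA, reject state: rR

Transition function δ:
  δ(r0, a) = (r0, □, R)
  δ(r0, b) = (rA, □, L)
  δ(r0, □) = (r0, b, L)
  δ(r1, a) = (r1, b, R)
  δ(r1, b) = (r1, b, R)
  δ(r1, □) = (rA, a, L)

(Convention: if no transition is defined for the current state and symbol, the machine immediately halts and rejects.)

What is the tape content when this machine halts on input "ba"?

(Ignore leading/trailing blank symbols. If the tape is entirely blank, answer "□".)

Execution trace:
Initial: [r0]ba
Step 1: δ(r0, b) = (rA, □, L) → [rA]□□a

The machine reaches the accept state rA and halts.

Final tape (ignoring leading/trailing blanks): a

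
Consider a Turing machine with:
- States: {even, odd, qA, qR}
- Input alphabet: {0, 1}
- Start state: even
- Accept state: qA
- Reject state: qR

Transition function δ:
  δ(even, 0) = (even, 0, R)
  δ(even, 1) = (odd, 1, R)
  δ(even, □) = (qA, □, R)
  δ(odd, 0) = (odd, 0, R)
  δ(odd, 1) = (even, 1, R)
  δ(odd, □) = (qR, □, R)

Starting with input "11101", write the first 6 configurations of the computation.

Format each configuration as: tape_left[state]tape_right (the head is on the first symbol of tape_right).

Transitions applied:
Step 1: δ(even, 1) = (odd, 1, R)
Step 2: δ(odd, 1) = (even, 1, R)
Step 3: δ(even, 1) = (odd, 1, R)
Step 4: δ(odd, 0) = (odd, 0, R)
Step 5: δ(odd, 1) = (even, 1, R)

The first 6 configurations are:
[even]11101 ⊢ 1[odd]1101 ⊢ 11[even]101 ⊢ 111[odd]01 ⊢ 1110[odd]1 ⊢ 11101[even]□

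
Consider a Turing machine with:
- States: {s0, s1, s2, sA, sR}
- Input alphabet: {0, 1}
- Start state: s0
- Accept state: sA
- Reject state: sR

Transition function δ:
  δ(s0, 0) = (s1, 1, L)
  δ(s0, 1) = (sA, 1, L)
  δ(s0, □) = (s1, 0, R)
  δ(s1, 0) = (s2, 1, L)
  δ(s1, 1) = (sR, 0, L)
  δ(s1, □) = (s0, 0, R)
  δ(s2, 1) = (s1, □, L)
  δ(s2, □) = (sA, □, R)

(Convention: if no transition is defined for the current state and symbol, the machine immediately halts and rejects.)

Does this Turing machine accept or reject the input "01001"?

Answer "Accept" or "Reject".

Execution trace:
Initial: [s0]01001
Step 1: δ(s0, 0) = (s1, 1, L) → [s1]□11001
Step 2: δ(s1, □) = (s0, 0, R) → 0[s0]11001
Step 3: δ(s0, 1) = (sA, 1, L) → [sA]011001

The machine reaches the accept state sA and halts.

Answer: Accept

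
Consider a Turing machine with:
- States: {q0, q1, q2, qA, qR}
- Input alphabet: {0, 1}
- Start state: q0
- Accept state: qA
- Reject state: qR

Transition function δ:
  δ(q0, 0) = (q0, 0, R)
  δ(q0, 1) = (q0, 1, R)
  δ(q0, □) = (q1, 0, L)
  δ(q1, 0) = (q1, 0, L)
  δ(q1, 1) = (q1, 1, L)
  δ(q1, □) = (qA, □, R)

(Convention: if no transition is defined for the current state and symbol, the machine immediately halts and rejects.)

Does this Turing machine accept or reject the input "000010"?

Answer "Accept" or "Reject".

Execution trace:
Initial: [q0]000010
Step 1: δ(q0, 0) = (q0, 0, R) → 0[q0]00010
Step 2: δ(q0, 0) = (q0, 0, R) → 00[q0]0010
Step 3: δ(q0, 0) = (q0, 0, R) → 000[q0]010
Step 4: δ(q0, 0) = (q0, 0, R) → 0000[q0]10
Step 5: δ(q0, 1) = (q0, 1, R) → 00001[q0]0
Step 6: δ(q0, 0) = (q0, 0, R) → 000010[q0]□
Step 7: δ(q0, □) = (q1, 0, L) → 00001[q1]00
Step 8: δ(q1, 0) = (q1, 0, L) → 0000[q1]100
Step 9: δ(q1, 1) = (q1, 1, L) → 000[q1]0100
Step 10: δ(q1, 0) = (q1, 0, L) → 00[q1]00100
Step 11: δ(q1, 0) = (q1, 0, L) → 0[q1]000100
Step 12: δ(q1, 0) = (q1, 0, L) → [q1]0000100
Step 13: δ(q1, 0) = (q1, 0, L) → [q1]□0000100
Step 14: δ(q1, □) = (qA, □, R) → □[qA]0000100

The machine reaches the accept state qA and halts.

Answer: Accept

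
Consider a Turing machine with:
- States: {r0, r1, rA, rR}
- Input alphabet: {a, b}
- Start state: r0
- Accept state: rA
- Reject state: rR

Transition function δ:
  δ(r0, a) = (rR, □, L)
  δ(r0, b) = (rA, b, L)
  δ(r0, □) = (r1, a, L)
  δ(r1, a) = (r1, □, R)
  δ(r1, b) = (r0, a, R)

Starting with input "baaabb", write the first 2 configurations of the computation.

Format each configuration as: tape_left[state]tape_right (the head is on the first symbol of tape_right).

Transitions applied:
Step 1: δ(r0, b) = (rA, b, L)

The first 2 configurations are:
[r0]baaabb ⊢ [rA]□baaabb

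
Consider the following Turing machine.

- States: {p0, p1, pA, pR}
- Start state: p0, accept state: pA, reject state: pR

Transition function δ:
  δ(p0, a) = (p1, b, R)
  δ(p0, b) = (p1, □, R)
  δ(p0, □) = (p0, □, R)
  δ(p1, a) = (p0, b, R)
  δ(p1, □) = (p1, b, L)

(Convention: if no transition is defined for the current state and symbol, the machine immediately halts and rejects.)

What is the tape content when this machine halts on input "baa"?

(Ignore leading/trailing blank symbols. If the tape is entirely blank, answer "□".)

Execution trace:
Initial: [p0]baa
Step 1: δ(p0, b) = (p1, □, R) → □[p1]aa
Step 2: δ(p1, a) = (p0, b, R) → □b[p0]a
Step 3: δ(p0, a) = (p1, b, R) → □bb[p1]□
Step 4: δ(p1, □) = (p1, b, L) → □b[p1]bb

No transition is defined for δ(p1, b). By convention the machine halts and rejects.

Final tape (ignoring leading/trailing blanks): bbb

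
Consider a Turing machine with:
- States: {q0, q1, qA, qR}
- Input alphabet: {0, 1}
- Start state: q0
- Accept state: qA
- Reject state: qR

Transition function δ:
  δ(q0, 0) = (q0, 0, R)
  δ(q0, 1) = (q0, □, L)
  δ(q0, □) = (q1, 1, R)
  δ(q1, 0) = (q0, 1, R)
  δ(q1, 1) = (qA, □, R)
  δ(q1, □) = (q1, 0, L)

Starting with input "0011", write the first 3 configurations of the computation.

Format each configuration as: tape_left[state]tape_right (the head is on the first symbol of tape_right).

Transitions applied:
Step 1: δ(q0, 0) = (q0, 0, R)
Step 2: δ(q0, 0) = (q0, 0, R)

The first 3 configurations are:
[q0]0011 ⊢ 0[q0]011 ⊢ 00[q0]11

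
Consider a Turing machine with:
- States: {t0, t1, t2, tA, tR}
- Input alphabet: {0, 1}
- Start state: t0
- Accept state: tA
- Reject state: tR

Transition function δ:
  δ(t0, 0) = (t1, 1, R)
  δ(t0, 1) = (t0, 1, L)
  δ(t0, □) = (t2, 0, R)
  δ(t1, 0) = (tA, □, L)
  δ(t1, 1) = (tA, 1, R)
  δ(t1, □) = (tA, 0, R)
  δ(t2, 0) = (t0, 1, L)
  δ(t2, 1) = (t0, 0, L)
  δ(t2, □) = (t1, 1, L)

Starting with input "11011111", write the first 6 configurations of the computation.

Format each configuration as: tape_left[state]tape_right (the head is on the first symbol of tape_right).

Transitions applied:
Step 1: δ(t0, 1) = (t0, 1, L)
Step 2: δ(t0, □) = (t2, 0, R)
Step 3: δ(t2, 1) = (t0, 0, L)
Step 4: δ(t0, 0) = (t1, 1, R)
Step 5: δ(t1, 0) = (tA, □, L)

The first 6 configurations are:
[t0]11011111 ⊢ [t0]□11011111 ⊢ 0[t2]11011111 ⊢ [t0]001011111 ⊢ 1[t1]01011111 ⊢ [tA]1□1011111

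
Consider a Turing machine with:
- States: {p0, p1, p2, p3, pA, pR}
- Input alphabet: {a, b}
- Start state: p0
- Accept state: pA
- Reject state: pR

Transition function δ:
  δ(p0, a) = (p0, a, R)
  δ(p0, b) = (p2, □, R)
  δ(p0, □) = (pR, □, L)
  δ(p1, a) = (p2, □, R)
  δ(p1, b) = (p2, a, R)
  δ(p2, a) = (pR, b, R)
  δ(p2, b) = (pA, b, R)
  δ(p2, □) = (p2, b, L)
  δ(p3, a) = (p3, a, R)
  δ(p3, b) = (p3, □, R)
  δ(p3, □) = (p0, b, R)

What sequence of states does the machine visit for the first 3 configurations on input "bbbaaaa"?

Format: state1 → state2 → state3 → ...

Execution trace:
Initial: [p0]bbbaaaa
Step 1: δ(p0, b) = (p2, □, R) → □[p2]bbaaaa
Step 2: δ(p2, b) = (pA, b, R) → □b[pA]baaaa

The machine reaches the accept state pA and halts.

State sequence: p0 → p2 → pA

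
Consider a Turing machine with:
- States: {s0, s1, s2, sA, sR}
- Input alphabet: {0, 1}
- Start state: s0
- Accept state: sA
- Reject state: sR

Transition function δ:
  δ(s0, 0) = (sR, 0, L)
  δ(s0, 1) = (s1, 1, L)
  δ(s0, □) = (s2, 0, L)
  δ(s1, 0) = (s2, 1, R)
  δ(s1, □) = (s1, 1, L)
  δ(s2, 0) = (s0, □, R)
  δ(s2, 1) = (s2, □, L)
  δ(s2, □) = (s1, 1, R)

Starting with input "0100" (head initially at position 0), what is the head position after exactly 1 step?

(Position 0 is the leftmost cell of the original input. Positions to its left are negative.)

Execution trace (head position shown):
Step 0: [s0]0100  (head at position 0)
Step 1: move left → [sR]□0100  (head at position -1)

After 1 step, the head is at position -1.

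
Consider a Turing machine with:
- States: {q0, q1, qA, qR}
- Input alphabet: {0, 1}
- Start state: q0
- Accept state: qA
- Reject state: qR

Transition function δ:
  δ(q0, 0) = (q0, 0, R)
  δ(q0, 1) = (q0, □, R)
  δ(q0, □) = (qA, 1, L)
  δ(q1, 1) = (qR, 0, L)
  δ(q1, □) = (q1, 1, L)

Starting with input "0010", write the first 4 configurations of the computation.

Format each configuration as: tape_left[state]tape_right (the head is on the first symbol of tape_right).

Transitions applied:
Step 1: δ(q0, 0) = (q0, 0, R)
Step 2: δ(q0, 0) = (q0, 0, R)
Step 3: δ(q0, 1) = (q0, □, R)

The first 4 configurations are:
[q0]0010 ⊢ 0[q0]010 ⊢ 00[q0]10 ⊢ 00□[q0]0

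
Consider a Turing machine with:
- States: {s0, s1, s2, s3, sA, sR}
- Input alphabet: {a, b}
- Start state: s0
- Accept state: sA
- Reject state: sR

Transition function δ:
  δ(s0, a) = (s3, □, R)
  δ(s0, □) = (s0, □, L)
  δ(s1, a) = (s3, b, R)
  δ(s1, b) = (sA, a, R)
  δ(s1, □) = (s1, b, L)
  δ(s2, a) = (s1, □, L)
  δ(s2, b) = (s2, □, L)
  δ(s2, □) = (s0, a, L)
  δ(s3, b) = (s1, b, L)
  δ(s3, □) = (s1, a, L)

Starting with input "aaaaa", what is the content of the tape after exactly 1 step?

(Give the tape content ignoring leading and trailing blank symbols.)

Execution trace:
Initial: [s0]aaaaa
Step 1: δ(s0, a) = (s3, □, R) → □[s3]aaaa

No transition is defined for δ(s3, a). By convention the machine halts and rejects.

After 1 step, the tape (ignoring leading/trailing blanks) is: aaaa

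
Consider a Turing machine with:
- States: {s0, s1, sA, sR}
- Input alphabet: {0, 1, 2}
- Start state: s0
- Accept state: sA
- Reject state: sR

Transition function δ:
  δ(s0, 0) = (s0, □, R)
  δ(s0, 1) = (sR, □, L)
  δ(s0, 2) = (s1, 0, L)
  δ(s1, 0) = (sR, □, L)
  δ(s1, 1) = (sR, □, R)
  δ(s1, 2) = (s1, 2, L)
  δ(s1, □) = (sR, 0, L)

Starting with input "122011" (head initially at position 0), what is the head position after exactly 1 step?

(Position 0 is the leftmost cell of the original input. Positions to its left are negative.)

Execution trace (head position shown):
Step 0: [s0]122011  (head at position 0)
Step 1: move left → [sR]□□22011  (head at position -1)

After 1 step, the head is at position -1.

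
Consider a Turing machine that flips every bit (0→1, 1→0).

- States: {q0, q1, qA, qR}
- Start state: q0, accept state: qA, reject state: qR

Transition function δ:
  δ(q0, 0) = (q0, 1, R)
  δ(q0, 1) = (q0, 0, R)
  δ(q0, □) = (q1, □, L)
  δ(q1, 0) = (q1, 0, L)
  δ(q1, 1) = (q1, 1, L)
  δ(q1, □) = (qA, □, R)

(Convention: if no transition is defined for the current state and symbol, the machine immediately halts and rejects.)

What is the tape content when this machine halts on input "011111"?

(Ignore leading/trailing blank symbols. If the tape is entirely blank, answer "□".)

Execution trace:
Initial: [q0]011111
Step 1: δ(q0, 0) = (q0, 1, R) → 1[q0]11111
Step 2: δ(q0, 1) = (q0, 0, R) → 10[q0]1111
Step 3: δ(q0, 1) = (q0, 0, R) → 100[q0]111
Step 4: δ(q0, 1) = (q0, 0, R) → 1000[q0]11
Step 5: δ(q0, 1) = (q0, 0, R) → 10000[q0]1
Step 6: δ(q0, 1) = (q0, 0, R) → 100000[q0]□
Step 7: δ(q0, □) = (q1, □, L) → 10000[q1]0□
Step 8: δ(q1, 0) = (q1, 0, L) → 1000[q1]00□
Step 9: δ(q1, 0) = (q1, 0, L) → 100[q1]000□
Step 10: δ(q1, 0) = (q1, 0, L) → 10[q1]0000□
Step 11: δ(q1, 0) = (q1, 0, L) → 1[q1]00000□
Step 12: δ(q1, 0) = (q1, 0, L) → [q1]100000□
Step 13: δ(q1, 1) = (q1, 1, L) → [q1]□100000□
Step 14: δ(q1, □) = (qA, □, R) → □[qA]100000□

The machine reaches the accept state qA and halts.

Final tape (ignoring leading/trailing blanks): 100000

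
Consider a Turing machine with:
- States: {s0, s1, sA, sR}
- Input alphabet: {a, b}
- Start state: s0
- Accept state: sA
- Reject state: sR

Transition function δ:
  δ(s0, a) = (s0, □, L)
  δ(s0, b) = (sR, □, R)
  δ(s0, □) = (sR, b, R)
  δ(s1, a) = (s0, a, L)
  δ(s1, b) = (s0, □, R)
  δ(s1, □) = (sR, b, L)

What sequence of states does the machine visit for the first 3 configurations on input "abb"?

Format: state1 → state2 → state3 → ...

Execution trace:
Initial: [s0]abb
Step 1: δ(s0, a) = (s0, □, L) → [s0]□□bb
Step 2: δ(s0, □) = (sR, b, R) → b[sR]□bb

The machine reaches the reject state sR and halts.

State sequence: s0 → s0 → sR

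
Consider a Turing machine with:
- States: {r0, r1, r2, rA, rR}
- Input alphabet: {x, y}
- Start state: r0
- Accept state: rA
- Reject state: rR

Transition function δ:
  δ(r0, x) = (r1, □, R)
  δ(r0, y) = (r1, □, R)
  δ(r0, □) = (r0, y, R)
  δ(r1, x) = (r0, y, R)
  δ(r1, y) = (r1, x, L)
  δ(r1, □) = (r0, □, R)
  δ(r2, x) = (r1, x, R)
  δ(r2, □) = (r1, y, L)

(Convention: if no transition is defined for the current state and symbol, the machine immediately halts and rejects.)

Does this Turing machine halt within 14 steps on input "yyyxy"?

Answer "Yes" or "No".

Execution trace:
Initial: [r0]yyyxy
Step 1: δ(r0, y) = (r1, □, R) → □[r1]yyxy
Step 2: δ(r1, y) = (r1, x, L) → [r1]□xyxy
Step 3: δ(r1, □) = (r0, □, R) → □[r0]xyxy
Step 4: δ(r0, x) = (r1, □, R) → □□[r1]yxy
Step 5: δ(r1, y) = (r1, x, L) → □[r1]□xxy
Step 6: δ(r1, □) = (r0, □, R) → □□[r0]xxy
Step 7: δ(r0, x) = (r1, □, R) → □□□[r1]xy
Step 8: δ(r1, x) = (r0, y, R) → □□□y[r0]y
Step 9: δ(r0, y) = (r1, □, R) → □□□y□[r1]□
Step 10: δ(r1, □) = (r0, □, R) → □□□y□□[r0]□
Step 11: δ(r0, □) = (r0, y, R) → □□□y□□y[r0]□
Step 12: δ(r0, □) = (r0, y, R) → □□□y□□yy[r0]□
Step 13: δ(r0, □) = (r0, y, R) → □□□y□□yyy[r0]□
Step 14: δ(r0, □) = (r0, y, R) → □□□y□□yyyy[r0]□

The machine has not reached a halting state after 14 steps.
The machine did not halt within the 14-step bound.

Answer: No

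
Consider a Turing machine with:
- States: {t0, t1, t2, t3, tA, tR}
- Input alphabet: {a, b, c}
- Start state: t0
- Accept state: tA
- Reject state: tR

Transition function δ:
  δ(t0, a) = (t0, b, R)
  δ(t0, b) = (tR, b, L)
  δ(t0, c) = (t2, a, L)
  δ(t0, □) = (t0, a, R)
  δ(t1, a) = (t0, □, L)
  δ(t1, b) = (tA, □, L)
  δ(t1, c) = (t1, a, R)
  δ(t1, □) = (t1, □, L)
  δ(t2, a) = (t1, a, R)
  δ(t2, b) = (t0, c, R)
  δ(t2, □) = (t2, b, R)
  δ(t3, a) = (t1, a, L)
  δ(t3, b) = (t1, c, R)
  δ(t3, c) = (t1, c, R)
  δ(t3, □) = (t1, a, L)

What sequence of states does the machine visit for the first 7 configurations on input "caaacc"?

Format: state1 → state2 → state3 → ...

Execution trace:
Initial: [t0]caaacc
Step 1: δ(t0, c) = (t2, a, L) → [t2]□aaaacc
Step 2: δ(t2, □) = (t2, b, R) → b[t2]aaaacc
Step 3: δ(t2, a) = (t1, a, R) → ba[t1]aaacc
Step 4: δ(t1, a) = (t0, □, L) → b[t0]a□aacc
Step 5: δ(t0, a) = (t0, b, R) → bb[t0]□aacc
Step 6: δ(t0, □) = (t0, a, R) → bba[t0]aacc

State sequence: t0 → t2 → t2 → t1 → t0 → t0 → t0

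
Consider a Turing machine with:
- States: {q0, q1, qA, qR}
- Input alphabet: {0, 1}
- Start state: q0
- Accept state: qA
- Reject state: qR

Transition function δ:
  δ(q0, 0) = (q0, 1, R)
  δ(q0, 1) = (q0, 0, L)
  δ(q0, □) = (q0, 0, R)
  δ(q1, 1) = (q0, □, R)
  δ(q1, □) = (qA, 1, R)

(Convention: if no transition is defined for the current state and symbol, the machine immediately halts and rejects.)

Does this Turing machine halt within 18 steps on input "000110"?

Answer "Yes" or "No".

Execution trace:
Initial: [q0]000110
Step 1: δ(q0, 0) = (q0, 1, R) → 1[q0]00110
Step 2: δ(q0, 0) = (q0, 1, R) → 11[q0]0110
Step 3: δ(q0, 0) = (q0, 1, R) → 111[q0]110
Step 4: δ(q0, 1) = (q0, 0, L) → 11[q0]1010
Step 5: δ(q0, 1) = (q0, 0, L) → 1[q0]10010
Step 6: δ(q0, 1) = (q0, 0, L) → [q0]100010
Step 7: δ(q0, 1) = (q0, 0, L) → [q0]□000010
Step 8: δ(q0, □) = (q0, 0, R) → 0[q0]000010
Step 9: δ(q0, 0) = (q0, 1, R) → 01[q0]00010
Step 10: δ(q0, 0) = (q0, 1, R) → 011[q0]0010
Step 11: δ(q0, 0) = (q0, 1, R) → 0111[q0]010
Step 12: δ(q0, 0) = (q0, 1, R) → 01111[q0]10
Step 13: δ(q0, 1) = (q0, 0, L) → 0111[q0]100
Step 14: δ(q0, 1) = (q0, 0, L) → 011[q0]1000
Step 15: δ(q0, 1) = (q0, 0, L) → 01[q0]10000
Step 16: δ(q0, 1) = (q0, 0, L) → 0[q0]100000
Step 17: δ(q0, 1) = (q0, 0, L) → [q0]0000000
Step 18: δ(q0, 0) = (q0, 1, R) → 1[q0]000000

The machine has not reached a halting state after 18 steps.
The machine did not halt within the 18-step bound.

Answer: No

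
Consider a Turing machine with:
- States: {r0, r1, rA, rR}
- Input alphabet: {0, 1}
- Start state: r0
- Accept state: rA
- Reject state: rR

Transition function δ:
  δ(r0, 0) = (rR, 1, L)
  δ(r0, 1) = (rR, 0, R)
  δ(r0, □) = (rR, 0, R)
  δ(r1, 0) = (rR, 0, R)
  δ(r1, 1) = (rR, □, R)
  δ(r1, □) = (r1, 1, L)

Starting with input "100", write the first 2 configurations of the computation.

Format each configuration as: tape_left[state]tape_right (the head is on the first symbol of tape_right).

Transitions applied:
Step 1: δ(r0, 1) = (rR, 0, R)

The first 2 configurations are:
[r0]100 ⊢ 0[rR]00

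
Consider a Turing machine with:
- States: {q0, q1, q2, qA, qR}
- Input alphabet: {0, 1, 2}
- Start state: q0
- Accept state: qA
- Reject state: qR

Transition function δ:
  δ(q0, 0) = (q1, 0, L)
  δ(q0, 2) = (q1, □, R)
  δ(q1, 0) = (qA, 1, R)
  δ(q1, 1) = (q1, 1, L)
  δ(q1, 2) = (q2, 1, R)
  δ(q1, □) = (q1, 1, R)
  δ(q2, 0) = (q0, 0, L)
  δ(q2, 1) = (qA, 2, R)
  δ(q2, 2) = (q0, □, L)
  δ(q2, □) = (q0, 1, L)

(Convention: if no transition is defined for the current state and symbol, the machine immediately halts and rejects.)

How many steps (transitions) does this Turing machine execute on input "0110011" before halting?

Execution trace:
Initial: [q0]0110011
Step 1: δ(q0, 0) = (q1, 0, L) → [q1]□0110011
Step 2: δ(q1, □) = (q1, 1, R) → 1[q1]0110011
Step 3: δ(q1, 0) = (qA, 1, R) → 11[qA]110011

The machine reaches the accept state qA and halts.

The machine executed 3 steps before halting.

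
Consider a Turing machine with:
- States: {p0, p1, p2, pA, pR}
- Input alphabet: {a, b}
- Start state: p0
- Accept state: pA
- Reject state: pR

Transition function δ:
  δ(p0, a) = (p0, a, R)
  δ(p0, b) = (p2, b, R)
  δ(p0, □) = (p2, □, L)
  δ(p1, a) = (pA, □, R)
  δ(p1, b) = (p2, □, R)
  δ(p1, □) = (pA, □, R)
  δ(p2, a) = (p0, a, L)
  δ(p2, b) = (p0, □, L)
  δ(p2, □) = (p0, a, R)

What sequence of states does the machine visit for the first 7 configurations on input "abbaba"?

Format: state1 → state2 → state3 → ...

Execution trace:
Initial: [p0]abbaba
Step 1: δ(p0, a) = (p0, a, R) → a[p0]bbaba
Step 2: δ(p0, b) = (p2, b, R) → ab[p2]baba
Step 3: δ(p2, b) = (p0, □, L) → a[p0]b□aba
Step 4: δ(p0, b) = (p2, b, R) → ab[p2]□aba
Step 5: δ(p2, □) = (p0, a, R) → aba[p0]aba
Step 6: δ(p0, a) = (p0, a, R) → abaa[p0]ba

State sequence: p0 → p0 → p2 → p0 → p2 → p0 → p0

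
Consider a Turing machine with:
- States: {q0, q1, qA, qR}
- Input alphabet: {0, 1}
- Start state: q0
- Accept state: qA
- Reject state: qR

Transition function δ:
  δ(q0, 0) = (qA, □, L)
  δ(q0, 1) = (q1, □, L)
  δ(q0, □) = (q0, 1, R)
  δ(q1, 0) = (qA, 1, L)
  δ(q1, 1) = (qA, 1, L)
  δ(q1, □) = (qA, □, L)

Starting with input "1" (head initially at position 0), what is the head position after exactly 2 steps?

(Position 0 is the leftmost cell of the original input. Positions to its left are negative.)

Execution trace (head position shown):
Step 0: [q0]1  (head at position 0)
Step 1: move left → [q1]□□  (head at position -1)
Step 2: move left → [qA]□□□  (head at position -2)

After 2 steps, the head is at position -2.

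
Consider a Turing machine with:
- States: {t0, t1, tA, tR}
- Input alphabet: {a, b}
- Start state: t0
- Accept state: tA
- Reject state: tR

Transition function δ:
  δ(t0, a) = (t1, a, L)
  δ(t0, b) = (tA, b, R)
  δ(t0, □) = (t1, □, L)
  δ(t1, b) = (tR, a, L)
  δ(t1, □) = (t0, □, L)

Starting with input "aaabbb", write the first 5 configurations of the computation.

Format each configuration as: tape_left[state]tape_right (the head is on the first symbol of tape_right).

Transitions applied:
Step 1: δ(t0, a) = (t1, a, L)
Step 2: δ(t1, □) = (t0, □, L)
Step 3: δ(t0, □) = (t1, □, L)
Step 4: δ(t1, □) = (t0, □, L)

The first 5 configurations are:
[t0]aaabbb ⊢ [t1]□aaabbb ⊢ [t0]□□aaabbb ⊢ [t1]□□□aaabbb ⊢ [t0]□□□□aaabbb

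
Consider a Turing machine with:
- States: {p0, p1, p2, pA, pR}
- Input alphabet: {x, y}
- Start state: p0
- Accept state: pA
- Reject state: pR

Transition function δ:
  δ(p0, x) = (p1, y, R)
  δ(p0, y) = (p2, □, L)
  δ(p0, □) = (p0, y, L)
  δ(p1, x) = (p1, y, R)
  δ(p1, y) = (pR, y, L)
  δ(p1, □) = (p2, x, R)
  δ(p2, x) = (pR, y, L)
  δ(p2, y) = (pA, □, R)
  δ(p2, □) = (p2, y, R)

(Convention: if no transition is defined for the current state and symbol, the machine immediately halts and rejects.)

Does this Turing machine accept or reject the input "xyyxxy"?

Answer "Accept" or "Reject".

Execution trace:
Initial: [p0]xyyxxy
Step 1: δ(p0, x) = (p1, y, R) → y[p1]yyxxy
Step 2: δ(p1, y) = (pR, y, L) → [pR]yyyxxy

The machine reaches the reject state pR and halts.

Answer: Reject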